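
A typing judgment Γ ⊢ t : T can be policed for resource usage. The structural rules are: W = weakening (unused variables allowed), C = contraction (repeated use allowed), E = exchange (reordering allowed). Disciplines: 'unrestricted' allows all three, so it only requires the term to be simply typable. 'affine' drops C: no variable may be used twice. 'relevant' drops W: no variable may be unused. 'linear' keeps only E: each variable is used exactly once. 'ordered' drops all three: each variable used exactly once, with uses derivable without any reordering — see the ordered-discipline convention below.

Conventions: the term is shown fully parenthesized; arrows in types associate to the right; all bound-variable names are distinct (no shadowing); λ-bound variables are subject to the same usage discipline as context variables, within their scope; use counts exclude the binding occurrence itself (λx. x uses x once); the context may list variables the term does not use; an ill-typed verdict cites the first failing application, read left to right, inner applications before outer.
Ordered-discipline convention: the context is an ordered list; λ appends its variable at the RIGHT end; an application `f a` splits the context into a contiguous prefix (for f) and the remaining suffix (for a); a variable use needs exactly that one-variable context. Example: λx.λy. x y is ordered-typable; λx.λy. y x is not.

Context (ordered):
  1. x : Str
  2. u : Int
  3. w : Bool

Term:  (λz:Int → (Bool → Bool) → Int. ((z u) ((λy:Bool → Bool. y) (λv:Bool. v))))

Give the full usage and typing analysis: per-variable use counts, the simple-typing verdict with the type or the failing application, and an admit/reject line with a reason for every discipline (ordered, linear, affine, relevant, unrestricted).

usage: x: 0, u: 1, w: 0, z [bound]: 1, y [bound]: 1, v [bound]: 1
order of uses: z, u, y, v
typing: ✓ — (Int → (Bool → Bool) → Int) → Int
ordered: ✗ — needs weakening: x, w unused
linear: ✗ — needs weakening: x, w unused
affine: ✓ — none of x, u, w, z, y, v used more than once
relevant: ✗ — needs weakening: x, w unused
unrestricted: ✓ — simply typable at (Int → (Bool → Bool) → Int) → Int; W, C, E all held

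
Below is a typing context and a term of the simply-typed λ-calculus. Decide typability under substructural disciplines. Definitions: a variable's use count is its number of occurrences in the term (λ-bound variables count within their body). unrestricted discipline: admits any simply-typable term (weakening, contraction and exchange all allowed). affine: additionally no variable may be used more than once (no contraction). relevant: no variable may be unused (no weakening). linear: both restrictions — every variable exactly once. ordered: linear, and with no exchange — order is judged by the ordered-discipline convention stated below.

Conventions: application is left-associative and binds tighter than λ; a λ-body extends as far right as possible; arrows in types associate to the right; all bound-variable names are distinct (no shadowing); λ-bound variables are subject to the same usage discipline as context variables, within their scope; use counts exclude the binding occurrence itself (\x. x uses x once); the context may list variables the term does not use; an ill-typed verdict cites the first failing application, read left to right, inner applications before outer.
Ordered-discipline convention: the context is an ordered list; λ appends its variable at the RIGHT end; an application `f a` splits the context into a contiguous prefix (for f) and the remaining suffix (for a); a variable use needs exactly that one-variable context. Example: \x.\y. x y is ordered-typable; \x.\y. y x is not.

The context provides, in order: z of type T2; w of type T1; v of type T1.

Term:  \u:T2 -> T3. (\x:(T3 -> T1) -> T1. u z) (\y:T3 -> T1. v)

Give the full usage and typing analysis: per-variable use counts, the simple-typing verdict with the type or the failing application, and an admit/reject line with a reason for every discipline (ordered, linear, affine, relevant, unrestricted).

usage: z=1, w=0, v=1, u [bound]=1, x [bound]=0, y [bound]=0
order of uses: u, z, v
typing: well-typed at (T2 -> T3) -> T3
ordered: ✗, w, x, y never used (weakening)
linear: ✗, w, x, y never used (weakening)
affine: ✓, no duplicate uses among z, w, v, u, x, y
relevant: ✗, w, x, y never used (weakening)
unrestricted: ✓, type-checks ((T2 -> T3) -> T3) and nothing is barred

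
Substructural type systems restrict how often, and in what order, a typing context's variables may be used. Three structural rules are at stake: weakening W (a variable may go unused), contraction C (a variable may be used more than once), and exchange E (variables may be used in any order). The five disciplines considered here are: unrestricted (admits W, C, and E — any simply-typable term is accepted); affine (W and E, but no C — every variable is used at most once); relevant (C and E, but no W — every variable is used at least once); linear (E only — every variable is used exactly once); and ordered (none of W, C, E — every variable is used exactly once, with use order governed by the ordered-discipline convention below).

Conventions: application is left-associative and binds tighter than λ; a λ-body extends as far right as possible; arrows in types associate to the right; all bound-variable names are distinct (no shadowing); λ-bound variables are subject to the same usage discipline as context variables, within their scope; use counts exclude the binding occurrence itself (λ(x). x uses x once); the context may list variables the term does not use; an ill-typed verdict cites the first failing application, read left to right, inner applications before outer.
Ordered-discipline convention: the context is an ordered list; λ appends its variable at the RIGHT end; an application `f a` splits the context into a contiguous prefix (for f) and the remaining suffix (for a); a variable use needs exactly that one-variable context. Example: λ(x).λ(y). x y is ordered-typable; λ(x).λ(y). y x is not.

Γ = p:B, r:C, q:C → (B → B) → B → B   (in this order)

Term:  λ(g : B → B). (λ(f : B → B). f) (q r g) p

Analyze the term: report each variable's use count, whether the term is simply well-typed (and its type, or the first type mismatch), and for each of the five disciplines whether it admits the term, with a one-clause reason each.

usage: p ×1, r ×1, q ×1, g (λ-bound) ×1, f (λ-bound) ×1
order of uses: f, q, r, g, p
typing: the term checks, with type (B → B) → B
ordered: ✗, use order f, q, r, g, p needs exchange
linear: ✓, single use per variable (p, r, q, g, f)
affine: ✓, at most one use each (p, r, q, g, f)
relevant: ✓, every one of p, r, q, g, f appears
unrestricted: ✓, type-checks ((B → B) → B) and nothing is barred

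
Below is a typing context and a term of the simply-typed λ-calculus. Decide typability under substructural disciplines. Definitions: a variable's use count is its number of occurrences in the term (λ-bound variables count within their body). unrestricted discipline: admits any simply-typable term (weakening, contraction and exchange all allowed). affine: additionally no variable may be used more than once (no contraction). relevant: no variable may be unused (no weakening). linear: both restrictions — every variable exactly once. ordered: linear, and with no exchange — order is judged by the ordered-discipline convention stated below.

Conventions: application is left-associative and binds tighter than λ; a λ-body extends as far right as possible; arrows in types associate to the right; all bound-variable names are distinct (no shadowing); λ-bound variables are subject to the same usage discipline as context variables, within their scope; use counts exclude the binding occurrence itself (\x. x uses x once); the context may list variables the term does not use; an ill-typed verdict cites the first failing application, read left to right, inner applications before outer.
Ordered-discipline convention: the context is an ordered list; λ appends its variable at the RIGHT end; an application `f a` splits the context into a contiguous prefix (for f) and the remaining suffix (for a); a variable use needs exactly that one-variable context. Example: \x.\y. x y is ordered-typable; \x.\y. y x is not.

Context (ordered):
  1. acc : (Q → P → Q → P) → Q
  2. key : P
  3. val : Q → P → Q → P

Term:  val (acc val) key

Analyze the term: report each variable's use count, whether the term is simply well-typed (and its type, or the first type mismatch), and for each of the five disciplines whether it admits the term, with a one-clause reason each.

use counts: acc: 1×; key: 1×; val: 2×
use order (left to right): val, acc, val, key
typing: well-typed at Q → P
ordered ✗ (needs contraction — val ×2)
linear ✗ (needs contraction — val ×2)
affine ✗ (needs contraction — val ×2)
relevant ✓ (at least one use each (acc, key, val))
unrestricted ✓ (well-typed at Q → P; no restrictions here)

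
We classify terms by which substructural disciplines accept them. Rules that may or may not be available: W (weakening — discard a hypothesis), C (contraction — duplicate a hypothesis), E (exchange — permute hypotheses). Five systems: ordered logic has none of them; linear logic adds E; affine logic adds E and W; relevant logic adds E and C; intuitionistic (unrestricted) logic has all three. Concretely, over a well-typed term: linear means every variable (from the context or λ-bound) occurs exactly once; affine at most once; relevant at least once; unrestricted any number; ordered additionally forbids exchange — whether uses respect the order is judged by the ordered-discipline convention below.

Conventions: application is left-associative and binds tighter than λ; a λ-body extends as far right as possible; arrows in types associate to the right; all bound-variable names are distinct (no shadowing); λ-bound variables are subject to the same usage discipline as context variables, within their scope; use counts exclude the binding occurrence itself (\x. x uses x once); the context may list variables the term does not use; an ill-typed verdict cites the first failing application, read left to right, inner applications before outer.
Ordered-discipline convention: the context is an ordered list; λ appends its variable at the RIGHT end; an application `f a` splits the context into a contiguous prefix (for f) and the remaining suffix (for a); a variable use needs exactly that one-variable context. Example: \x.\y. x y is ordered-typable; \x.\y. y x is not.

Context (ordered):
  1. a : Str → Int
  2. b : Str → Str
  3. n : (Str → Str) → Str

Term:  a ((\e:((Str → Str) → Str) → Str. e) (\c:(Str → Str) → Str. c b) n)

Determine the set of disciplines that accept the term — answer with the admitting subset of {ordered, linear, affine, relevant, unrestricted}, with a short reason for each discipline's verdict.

admitted in: linear, affine, relevant, unrestricted
usage: a: 1; b: 1; n: 1; e (λ-bound): 1; c (λ-bound): 1
left-to-right use order: a, e, c, b, n
typing: well-typed at Int
ordered: ✗, use order a, e, c, b, n needs exchange
linear: ✓, exactly-once usage across a, b, n, e, c
affine: ✓, no duplicate uses among a, b, n, e, c
relevant: ✓, every one of a, b, n, e, c appears
unrestricted: ✓, well-typed at Int; no restrictions here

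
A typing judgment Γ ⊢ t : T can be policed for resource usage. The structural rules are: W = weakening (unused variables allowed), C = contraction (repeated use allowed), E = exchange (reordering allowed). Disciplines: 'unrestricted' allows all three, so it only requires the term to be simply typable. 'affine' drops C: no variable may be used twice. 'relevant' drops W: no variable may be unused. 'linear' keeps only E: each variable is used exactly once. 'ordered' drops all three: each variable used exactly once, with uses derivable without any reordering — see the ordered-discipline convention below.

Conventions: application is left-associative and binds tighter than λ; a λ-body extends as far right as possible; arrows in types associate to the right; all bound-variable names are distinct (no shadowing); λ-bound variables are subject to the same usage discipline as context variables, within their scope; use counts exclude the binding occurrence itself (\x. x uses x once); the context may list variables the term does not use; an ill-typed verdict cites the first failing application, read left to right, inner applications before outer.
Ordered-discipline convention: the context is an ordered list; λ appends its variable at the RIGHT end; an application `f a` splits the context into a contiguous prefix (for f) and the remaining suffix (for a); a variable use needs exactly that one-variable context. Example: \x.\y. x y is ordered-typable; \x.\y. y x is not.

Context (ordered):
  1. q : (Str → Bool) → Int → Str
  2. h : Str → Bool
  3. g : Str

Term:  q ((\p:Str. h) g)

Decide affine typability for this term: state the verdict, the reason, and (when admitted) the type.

yes — no duplicate uses among q, h, g, p; term : Int → Str
use counts: q=1, h=1, g=1, p (λ-bound)=0
order of uses: q, h, g
typing: the term checks, with type Int → Str
across the five disciplines: ordered ✗ | linear ✗ | affine ✓ | relevant ✗ | unrestricted ✓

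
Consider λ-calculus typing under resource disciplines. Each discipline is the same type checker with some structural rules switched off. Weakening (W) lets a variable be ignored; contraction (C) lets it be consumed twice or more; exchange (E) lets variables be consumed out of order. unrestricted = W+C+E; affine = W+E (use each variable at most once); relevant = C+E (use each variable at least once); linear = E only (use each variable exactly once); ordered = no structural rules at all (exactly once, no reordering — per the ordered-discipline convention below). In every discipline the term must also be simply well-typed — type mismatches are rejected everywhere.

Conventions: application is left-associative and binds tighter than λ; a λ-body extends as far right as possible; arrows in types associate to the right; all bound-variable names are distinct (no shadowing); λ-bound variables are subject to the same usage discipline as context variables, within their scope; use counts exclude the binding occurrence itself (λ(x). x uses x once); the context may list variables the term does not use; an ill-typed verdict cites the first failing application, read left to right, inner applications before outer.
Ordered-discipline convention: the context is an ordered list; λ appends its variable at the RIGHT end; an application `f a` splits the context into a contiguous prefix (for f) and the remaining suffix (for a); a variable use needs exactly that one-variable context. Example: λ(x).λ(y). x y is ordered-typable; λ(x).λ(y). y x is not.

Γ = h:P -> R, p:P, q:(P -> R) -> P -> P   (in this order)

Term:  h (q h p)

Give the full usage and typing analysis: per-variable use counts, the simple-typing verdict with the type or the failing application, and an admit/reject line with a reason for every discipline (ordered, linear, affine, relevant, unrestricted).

counts: h=2; p=1; q=1
order of uses: h, q, h, p
typing: well-typed at R
ordered: ✗, repeated use of h ×2
linear: ✗, repeated use of h ×2
affine: ✗, repeated use of h ×2
relevant: ✓, none of h, p, q goes unused
unrestricted: ✓, well-typed at R; no restrictions here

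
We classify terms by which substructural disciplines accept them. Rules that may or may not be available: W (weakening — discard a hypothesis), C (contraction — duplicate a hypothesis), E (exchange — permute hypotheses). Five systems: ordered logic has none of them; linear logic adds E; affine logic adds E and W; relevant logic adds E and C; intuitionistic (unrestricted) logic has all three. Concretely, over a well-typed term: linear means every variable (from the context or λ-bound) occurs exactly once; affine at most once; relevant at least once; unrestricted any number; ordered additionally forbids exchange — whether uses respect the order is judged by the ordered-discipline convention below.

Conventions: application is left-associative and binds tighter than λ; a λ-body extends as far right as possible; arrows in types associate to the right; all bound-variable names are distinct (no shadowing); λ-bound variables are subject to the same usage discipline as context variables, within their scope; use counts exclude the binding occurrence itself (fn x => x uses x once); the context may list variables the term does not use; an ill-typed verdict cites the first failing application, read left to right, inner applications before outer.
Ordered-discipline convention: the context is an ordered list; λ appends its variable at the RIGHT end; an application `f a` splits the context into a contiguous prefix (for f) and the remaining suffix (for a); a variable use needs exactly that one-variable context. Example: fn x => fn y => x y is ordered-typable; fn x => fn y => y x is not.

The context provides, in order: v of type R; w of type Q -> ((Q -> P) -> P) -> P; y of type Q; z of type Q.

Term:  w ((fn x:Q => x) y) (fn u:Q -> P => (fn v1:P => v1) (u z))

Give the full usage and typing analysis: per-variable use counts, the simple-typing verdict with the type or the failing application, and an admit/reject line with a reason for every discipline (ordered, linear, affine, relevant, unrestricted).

variable uses: v: 0, w: 1, y: 1, z: 1, x [bound]: 1, u [bound]: 1, v1 [bound]: 1
order of uses: w, x, y, v1, u, z
typing: well-typed — term : P
ordered ✗ (needs weakening: v unused)
linear ✗ (needs weakening: v unused)
affine ✓ (at most one use each (v, w, y, z, x, u, v1))
relevant ✗ (needs weakening: v unused)
unrestricted ✓ (typability at P is all that's needed)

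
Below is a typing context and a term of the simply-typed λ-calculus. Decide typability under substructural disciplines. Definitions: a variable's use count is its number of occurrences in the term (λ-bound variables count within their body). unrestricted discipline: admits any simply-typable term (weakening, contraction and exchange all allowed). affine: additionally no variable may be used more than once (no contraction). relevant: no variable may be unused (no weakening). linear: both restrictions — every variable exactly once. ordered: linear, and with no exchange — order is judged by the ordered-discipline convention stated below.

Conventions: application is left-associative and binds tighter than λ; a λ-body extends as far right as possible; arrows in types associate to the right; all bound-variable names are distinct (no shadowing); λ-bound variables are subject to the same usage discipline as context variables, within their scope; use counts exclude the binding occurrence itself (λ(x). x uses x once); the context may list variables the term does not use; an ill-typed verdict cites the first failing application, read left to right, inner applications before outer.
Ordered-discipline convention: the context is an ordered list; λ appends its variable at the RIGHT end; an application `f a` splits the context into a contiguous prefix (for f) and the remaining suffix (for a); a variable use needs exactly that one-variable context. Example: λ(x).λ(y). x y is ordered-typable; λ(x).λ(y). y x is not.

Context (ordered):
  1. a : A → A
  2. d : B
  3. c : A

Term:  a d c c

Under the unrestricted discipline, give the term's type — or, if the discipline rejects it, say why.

not well-typed under unrestricted — a type mismatch blocks all five
counts: a: 1×; d: 1×; c: 2×
order of uses: a, d, c, c
typing: ill-typed: an application expects A but receives B
summary: ordered ✗; linear ✗; affine ✗; relevant ✗; unrestricted ✗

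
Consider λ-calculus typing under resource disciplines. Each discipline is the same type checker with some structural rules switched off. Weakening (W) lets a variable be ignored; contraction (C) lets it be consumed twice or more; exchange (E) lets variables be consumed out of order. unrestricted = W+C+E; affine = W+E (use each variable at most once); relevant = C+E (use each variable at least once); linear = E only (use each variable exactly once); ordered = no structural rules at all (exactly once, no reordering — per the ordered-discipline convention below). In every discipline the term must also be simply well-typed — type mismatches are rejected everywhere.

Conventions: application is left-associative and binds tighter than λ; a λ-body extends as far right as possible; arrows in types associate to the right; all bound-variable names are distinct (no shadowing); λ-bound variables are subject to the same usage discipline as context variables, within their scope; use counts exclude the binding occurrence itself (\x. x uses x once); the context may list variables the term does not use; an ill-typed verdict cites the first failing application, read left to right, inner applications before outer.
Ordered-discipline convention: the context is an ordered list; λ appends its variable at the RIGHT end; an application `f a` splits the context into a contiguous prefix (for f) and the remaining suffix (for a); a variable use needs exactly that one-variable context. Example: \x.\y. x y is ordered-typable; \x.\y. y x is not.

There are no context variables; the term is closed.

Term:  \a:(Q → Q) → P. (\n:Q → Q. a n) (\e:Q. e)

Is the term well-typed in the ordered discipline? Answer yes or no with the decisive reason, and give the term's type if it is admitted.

yes — one use each (a, n, e); ordered split holds; term : ((Q → Q) → P) → P
use counts: a (bound) ×1, n (bound) ×1, e (bound) ×1
left-to-right use order: a, n, e
typing: ✓ — ((Q → Q) → P) → P
across the five disciplines: ordered ✓ | linear ✓ | affine ✓ | relevant ✓ | unrestricted ✓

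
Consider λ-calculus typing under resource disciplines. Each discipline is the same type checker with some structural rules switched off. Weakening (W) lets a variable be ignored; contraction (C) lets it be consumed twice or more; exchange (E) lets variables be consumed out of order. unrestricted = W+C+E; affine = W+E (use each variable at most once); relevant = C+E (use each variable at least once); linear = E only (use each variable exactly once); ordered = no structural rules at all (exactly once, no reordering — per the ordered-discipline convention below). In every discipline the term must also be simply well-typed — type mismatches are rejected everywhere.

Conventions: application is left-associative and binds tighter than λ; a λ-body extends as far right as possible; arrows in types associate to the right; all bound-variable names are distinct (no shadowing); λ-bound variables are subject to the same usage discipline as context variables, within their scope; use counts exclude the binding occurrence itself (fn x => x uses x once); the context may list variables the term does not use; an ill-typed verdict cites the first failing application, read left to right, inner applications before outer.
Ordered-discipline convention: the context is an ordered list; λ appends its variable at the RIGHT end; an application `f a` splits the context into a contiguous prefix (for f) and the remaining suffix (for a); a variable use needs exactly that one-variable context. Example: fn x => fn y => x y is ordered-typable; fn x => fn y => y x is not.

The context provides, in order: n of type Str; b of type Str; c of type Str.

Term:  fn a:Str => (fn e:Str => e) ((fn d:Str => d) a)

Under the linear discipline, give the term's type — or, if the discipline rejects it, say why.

not well-typed under linear — n, b, c left unused
variable uses: n: 0×; b: 0×; c: 0×; a [bound]: 1×; e [bound]: 1×; d [bound]: 1×
use order (left to right): e, d, a
typing: well-typed at Str -> Str
all disciplines: ordered ✗; linear ✗; affine ✓; relevant ✗; unrestricted ✓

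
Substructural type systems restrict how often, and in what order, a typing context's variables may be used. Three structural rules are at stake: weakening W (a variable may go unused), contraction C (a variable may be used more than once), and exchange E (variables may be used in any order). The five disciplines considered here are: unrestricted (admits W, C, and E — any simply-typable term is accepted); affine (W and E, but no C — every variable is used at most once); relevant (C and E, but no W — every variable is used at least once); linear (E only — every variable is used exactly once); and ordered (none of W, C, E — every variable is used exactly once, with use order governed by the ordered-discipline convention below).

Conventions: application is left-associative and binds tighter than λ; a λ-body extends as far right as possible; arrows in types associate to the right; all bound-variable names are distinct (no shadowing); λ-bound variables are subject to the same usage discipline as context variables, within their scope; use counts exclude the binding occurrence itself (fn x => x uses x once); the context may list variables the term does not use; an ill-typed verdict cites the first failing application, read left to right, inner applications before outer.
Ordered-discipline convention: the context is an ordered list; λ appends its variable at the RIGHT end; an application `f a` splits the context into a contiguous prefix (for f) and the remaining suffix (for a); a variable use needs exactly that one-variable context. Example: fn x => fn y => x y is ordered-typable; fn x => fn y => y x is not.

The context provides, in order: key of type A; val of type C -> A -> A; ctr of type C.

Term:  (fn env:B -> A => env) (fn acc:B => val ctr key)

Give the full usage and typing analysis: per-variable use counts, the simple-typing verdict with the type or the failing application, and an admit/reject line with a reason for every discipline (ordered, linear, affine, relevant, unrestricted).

counts: key ×1; val ×1; ctr ×1; env (λ-bound) ×1; acc (λ-bound) ×0
use order (left to right): env, val, ctr, key
typing: well-typed at B -> A
ordered ✗ (unused: acc — weakening required)
linear ✗ (unused: acc — weakening required)
affine ✓ (key, val, ctr, env, acc: no repeats, contraction unneeded)
relevant ✗ (unused: acc — weakening required)
unrestricted ✓ (type-checks (B -> A) and nothing is barred)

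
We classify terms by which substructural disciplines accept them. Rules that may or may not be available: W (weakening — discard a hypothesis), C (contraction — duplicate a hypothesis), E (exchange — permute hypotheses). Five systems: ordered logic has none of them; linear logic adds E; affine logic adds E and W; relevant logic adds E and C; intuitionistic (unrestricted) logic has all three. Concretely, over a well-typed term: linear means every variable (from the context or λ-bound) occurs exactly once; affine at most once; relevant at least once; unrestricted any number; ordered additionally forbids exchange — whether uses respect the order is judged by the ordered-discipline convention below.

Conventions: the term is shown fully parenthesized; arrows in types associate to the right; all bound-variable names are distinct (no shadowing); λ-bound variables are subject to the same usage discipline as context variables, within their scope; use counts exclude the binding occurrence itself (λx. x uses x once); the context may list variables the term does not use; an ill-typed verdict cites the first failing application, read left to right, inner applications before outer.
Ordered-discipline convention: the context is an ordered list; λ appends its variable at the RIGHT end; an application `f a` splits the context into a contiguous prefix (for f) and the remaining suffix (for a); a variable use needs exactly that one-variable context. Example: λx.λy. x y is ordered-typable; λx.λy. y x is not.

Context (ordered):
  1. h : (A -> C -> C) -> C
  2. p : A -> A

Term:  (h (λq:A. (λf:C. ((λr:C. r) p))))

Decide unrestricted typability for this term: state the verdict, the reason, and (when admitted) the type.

no — not simply typable
counts: h=1, p=1, q (bound)=0, f (bound)=0, r (bound)=1
left-to-right use order: h, r, p
typing: ill-typed: a function awaiting C gets A -> A
summary: ordered ✗ · linear ✗ · affine ✗ · relevant ✗ · unrestricted ✗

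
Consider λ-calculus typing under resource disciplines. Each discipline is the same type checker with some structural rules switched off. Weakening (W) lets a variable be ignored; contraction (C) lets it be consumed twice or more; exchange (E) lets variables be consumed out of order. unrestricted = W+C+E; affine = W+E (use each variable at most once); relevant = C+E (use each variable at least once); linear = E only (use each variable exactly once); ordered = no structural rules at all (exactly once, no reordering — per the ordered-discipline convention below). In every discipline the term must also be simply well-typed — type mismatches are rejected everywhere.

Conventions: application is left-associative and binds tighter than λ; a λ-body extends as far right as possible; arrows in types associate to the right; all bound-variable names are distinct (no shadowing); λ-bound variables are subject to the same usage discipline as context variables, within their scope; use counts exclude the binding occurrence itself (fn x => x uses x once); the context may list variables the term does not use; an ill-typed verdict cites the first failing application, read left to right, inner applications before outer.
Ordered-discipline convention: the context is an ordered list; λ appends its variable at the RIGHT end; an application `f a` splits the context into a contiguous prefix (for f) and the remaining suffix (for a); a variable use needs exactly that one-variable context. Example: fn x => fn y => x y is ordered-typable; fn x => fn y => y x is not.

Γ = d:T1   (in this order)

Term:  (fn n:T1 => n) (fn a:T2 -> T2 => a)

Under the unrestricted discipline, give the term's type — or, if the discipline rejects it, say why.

not well-typed under unrestricted — the type mismatch rejects it
variable uses: d: 0×, n [bound]: 1×, a [bound]: 1×
order of uses: n, a
typing: ill-typed: an argument (T2 -> T2) -> T2 -> T2 mismatches the expected T1
across the five disciplines: ordered ✗; linear ✗; affine ✗; relevant ✗; unrestricted ✗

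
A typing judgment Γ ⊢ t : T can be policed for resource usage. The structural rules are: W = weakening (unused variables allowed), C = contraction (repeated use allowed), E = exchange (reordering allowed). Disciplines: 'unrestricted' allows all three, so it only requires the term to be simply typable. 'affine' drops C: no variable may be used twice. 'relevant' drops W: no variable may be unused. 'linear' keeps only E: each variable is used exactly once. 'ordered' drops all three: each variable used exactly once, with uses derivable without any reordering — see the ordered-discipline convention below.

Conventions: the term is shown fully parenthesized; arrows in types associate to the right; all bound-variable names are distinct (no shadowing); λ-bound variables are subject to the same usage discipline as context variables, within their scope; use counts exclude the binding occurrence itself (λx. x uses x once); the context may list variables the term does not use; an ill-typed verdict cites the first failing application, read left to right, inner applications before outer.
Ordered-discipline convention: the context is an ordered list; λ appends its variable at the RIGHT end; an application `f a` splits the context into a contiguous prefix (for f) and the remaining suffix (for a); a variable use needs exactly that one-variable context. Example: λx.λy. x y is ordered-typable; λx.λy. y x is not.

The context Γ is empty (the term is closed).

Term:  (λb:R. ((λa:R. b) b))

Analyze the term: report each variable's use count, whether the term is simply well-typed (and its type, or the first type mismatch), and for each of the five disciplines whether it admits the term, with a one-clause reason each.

usage: b [bound]: 2×; a [bound]: 0×
uses in reading order: b, b
typing: well-typed — term : R → R
ordered: ✗ — needs contraction — b ×2; a left unused
linear: ✗ — needs contraction — b ×2; a left unused
affine: ✗ — needs contraction — b ×2
relevant: ✗ — a left unused
unrestricted: ✓ — simply typable at R → R; W, C, E all held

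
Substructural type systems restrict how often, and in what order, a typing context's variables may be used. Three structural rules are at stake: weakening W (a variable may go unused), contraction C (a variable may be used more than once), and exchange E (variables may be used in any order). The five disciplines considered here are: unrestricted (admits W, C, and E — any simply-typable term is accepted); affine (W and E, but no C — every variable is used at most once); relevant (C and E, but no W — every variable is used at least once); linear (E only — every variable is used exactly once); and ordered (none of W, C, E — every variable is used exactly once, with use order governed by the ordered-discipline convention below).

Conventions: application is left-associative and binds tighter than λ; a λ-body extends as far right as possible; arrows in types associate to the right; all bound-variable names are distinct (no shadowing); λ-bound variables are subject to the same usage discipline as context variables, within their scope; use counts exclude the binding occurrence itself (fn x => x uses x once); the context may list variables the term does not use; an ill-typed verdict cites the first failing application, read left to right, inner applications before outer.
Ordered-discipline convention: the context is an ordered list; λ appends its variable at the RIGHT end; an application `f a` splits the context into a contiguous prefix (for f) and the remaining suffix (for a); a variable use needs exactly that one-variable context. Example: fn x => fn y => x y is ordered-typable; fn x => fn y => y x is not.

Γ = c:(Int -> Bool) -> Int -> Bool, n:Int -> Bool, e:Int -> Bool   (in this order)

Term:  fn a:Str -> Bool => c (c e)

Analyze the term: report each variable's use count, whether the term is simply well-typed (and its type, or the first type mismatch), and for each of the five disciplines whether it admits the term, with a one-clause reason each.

use counts: c ×2, n ×0, e ×1, a (bound) ×0
use order (left to right): c, c, e
typing: well-typed — term : (Str -> Bool) -> Int -> Bool
ordered: ✗ — repeated use of c ×2; n, a never used (weakening)
linear: ✗ — repeated use of c ×2; n, a never used (weakening)
affine: ✗ — repeated use of c ×2
relevant: ✗ — n, a never used (weakening)
unrestricted: ✓ — well-typed at (Str -> Bool) -> Int -> Bool; no restrictions here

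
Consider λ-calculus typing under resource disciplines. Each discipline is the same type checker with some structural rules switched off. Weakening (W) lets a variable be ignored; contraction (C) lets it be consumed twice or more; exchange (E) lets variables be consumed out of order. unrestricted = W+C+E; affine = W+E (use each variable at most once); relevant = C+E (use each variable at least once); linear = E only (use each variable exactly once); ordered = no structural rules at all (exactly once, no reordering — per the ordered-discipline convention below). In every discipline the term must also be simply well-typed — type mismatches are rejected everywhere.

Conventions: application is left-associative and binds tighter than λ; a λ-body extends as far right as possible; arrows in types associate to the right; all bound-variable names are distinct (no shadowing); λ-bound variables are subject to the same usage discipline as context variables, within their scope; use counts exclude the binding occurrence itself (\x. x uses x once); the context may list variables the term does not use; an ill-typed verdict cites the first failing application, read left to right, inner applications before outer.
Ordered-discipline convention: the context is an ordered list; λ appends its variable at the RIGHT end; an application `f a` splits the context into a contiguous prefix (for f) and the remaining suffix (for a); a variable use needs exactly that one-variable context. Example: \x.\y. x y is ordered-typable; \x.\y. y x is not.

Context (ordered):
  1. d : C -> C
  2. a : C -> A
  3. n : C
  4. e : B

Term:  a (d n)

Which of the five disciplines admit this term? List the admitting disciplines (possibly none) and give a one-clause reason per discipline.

accepted by: affine, unrestricted
variable uses: d: 1, a: 1, n: 1, e: 0
uses in reading order: a, d, n
typing: well-typed — term : A
ordered ✗ (e left unused)
linear ✗ (e left unused)
affine ✓ (at most one use each (d, a, n, e))
relevant ✗ (e left unused)
unrestricted ✓ (type-checks (A) and nothing is barred)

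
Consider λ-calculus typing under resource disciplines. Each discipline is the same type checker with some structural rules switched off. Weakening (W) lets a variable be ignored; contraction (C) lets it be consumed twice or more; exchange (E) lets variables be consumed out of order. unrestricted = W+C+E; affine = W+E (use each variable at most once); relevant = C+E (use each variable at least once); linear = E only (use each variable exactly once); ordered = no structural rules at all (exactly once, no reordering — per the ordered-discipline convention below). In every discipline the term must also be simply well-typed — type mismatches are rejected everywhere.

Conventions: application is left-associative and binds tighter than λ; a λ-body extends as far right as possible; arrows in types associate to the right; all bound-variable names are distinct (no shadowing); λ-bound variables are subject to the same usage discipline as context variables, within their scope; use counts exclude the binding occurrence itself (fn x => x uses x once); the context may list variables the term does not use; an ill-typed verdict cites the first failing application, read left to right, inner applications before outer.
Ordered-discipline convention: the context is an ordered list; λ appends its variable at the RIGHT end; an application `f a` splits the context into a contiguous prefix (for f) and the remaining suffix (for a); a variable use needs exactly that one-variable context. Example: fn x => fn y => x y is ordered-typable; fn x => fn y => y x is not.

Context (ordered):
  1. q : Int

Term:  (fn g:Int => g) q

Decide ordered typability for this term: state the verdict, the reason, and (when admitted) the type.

yes — q, g once each; derivable with no W/C/E; term : Int
variable uses: q=1; g [bound]=1
order of uses: g, q
typing: well-typed at Int
per-discipline verdicts: ordered ✓ | linear ✓ | affine ✓ | relevant ✓ | unrestricted ✓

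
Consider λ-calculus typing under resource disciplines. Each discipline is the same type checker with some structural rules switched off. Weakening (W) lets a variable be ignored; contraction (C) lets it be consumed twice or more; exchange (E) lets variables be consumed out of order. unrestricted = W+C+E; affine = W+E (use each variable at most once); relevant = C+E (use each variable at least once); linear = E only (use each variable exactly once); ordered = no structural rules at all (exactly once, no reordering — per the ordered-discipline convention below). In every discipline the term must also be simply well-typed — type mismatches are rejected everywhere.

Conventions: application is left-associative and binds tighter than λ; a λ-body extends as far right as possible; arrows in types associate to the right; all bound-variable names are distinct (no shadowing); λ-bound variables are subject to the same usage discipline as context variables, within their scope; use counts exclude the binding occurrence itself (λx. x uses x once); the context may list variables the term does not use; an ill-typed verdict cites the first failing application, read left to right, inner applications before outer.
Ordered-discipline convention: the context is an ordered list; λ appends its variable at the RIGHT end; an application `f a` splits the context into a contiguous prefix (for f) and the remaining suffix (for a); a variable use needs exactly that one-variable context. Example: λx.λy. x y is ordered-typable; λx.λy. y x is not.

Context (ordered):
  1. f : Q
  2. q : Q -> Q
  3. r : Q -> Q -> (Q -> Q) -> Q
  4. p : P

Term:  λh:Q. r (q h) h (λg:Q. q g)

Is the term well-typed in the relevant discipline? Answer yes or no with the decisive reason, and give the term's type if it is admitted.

no — f, p never used (weakening)
use counts: f: 0×, q: 2×, r: 1×, p: 0×, h (λ-bound): 2×, g (λ-bound): 1×
left-to-right use order: r, q, h, h, q, g
typing: well-typed at Q -> Q
summary: ordered ✗; linear ✗; affine ✗; relevant ✗; unrestricted ✓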